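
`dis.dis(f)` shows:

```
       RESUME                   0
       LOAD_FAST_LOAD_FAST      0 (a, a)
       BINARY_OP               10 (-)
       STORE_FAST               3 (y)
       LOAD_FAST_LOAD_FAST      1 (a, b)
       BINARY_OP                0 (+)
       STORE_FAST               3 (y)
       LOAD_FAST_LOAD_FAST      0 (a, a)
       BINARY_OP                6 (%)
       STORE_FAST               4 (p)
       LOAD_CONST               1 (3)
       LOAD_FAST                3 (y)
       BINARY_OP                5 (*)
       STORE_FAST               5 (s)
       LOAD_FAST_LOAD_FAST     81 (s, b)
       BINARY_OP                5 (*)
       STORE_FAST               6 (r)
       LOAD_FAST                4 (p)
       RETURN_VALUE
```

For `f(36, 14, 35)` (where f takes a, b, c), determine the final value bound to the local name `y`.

50

LOAD_FAST_LOAD_FAST a,a → push 36,36. Stack: [36, 36]
BINARY_OP - → 36 - 36 = 0. Stack: [0]
STORE_FAST y → y=0. Stack: []
LOAD_FAST_LOAD_FAST a,b → push 36,14. Stack: [36, 14]
BINARY_OP + → 36 + 14 = 50. Stack: [50]
STORE_FAST y → y=50. Stack: []
LOAD_FAST_LOAD_FAST a,a → push 36,36. Stack: [36, 36]
BINARY_OP % → 36 % 36 = 0. Stack: [0]
STORE_FAST p → p=0. Stack: []
LOAD_CONST → push 3. Stack: [3]
LOAD_FAST y → push 50. Stack: [3, 50]
BINARY_OP * → 3 * 50 = 150. Stack: [150]
STORE_FAST s → s=150. Stack: []
LOAD_FAST_LOAD_FAST s,b → push 150,14. Stack: [150, 14]
BINARY_OP * → 150 * 14 = 2100. Stack: [2100]
STORE_FAST r → r=2100. Stack: []
LOAD_FAST p → push 0. Stack: [0]
RETURN_VALUE → return 0.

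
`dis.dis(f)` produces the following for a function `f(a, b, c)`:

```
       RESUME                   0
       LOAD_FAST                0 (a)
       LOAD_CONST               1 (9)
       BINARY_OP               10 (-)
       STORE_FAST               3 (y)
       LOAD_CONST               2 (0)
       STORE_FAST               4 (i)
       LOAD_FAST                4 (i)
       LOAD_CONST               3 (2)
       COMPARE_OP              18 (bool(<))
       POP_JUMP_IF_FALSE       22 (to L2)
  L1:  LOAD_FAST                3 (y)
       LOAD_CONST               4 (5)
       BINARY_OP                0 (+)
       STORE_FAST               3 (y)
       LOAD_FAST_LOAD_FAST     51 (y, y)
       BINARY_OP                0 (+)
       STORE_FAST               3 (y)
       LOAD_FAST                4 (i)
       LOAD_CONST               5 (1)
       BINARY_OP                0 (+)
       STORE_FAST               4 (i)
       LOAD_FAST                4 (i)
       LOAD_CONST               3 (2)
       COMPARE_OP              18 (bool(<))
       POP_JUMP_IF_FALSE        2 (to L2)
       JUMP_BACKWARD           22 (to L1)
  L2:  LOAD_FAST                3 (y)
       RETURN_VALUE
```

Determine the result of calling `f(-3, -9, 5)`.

LOAD_FAST a → push -3. Stack: [-3]
LOAD_CONST → push 9. Stack: [-3, 9]
BINARY_OP - → -3 - 9 = -12. Stack: [-12]
STORE_FAST y → y=-12. Stack: []
LOAD_CONST → push 0. Stack: [0]
STORE_FAST i → i=0. Stack: []
LOAD_FAST i → push 0. Stack: [0]
LOAD_CONST → push 2. Stack: [0, 2]
COMPARE_OP bool(<) → 0 vs 2 = True. Stack: [True]
POP_JUMP_IF_FALSE → pop True; no jump. Stack: []
LOAD_FAST y → push -12. Stack: [-12]
LOAD_CONST → push 5. Stack: [-12, 5]
BINARY_OP + → -12 + 5 = -7. Stack: [-7]
STORE_FAST y → y=-7. Stack: []
LOAD_FAST_LOAD_FAST y,y → push -7,-7. Stack: [-7, -7]
BINARY_OP + → -7 + -7 = -14. Stack: [-14]
STORE_FAST y → y=-14. Stack: []
LOAD_FAST i → push 0. Stack: [0]
LOAD_CONST → push 1. Stack: [0, 1]
BINARY_OP + → 0 + 1 = 1. Stack: [1]
STORE_FAST i → i=1. Stack: []
LOAD_FAST i → push 1. Stack: [1]
LOAD_CONST → push 2. Stack: [1, 2]
COMPARE_OP bool(<) → 1 vs 2 = True. Stack: [True]
POP_JUMP_IF_FALSE → pop True; no jump. Stack: []
LOAD_FAST y → push -14. Stack: [-14]
LOAD_CONST → push 5. Stack: [-14, 5]
BINARY_OP + → -14 + 5 = -9. Stack: [-9]
STORE_FAST y → y=-9. Stack: []
LOAD_FAST_LOAD_FAST y,y → push -9,-9. Stack: [-9, -9]
BINARY_OP + → -9 + -9 = -18. Stack: [-18]
STORE_FAST y → y=-18. Stack: []
LOAD_FAST i → push 1. Stack: [1]
LOAD_CONST → push 1. Stack: [1, 1]
BINARY_OP + → 1 + 1 = 2. Stack: [2]
STORE_FAST i → i=2. Stack: []
LOAD_FAST i → push 2. Stack: [2]
LOAD_CONST → push 2. Stack: [2, 2]
COMPARE_OP bool(<) → 2 vs 2 = False. Stack: [False]
POP_JUMP_IF_FALSE → pop False; jump. Stack: []
LOAD_FAST y → push -18. Stack: [-18]
RETURN_VALUE → return -18.

-18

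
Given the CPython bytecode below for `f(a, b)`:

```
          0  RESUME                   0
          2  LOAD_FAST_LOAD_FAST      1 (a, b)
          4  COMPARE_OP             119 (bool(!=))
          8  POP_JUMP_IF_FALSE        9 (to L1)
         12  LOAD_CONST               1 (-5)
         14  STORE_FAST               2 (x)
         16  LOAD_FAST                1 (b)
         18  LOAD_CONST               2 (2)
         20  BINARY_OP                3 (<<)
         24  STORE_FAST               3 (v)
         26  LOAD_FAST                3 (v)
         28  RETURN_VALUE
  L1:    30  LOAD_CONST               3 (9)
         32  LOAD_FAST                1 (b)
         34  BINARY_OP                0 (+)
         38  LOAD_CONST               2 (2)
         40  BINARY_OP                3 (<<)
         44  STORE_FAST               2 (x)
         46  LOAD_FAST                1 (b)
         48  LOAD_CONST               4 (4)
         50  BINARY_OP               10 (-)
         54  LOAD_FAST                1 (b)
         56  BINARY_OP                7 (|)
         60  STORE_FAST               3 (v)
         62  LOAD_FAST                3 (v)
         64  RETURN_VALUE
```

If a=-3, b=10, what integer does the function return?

LOAD_FAST_LOAD_FAST a,b → push -3,10. Stack: [-3, 10]
COMPARE_OP bool(!=) → -3 vs 10 = True. Stack: [True]
POP_JUMP_IF_FALSE → pop True; no jump. Stack: []
LOAD_CONST → push -5. Stack: [-5]
STORE_FAST x → x=-5. Stack: []
LOAD_FAST b → push 10. Stack: [10]
LOAD_CONST → push 2. Stack: [10, 2]
BINARY_OP << → 10 << 2 = 40. Stack: [40]
STORE_FAST v → v=40. Stack: []
LOAD_FAST v → push 40. Stack: [40]
RETURN_VALUE → return 40.

40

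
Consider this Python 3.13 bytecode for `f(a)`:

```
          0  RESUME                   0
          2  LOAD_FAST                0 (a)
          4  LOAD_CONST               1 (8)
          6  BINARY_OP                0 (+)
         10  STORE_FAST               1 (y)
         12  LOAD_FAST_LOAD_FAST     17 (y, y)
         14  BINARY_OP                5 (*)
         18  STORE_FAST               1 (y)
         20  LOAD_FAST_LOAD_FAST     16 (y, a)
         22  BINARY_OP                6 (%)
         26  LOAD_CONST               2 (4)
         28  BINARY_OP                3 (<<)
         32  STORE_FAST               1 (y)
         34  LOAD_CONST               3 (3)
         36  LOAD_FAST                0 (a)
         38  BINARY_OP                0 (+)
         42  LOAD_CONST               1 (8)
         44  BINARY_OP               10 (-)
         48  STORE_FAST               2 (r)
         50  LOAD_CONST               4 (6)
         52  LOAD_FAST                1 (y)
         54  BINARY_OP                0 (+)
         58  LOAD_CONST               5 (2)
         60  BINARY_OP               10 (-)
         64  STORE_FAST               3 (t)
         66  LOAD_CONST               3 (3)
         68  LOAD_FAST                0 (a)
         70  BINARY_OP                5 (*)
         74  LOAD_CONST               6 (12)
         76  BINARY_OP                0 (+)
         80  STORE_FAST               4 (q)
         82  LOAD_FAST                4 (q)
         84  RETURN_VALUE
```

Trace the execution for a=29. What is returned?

99

LOAD_FAST a → push 29. Stack: [29]
LOAD_CONST → push 8. Stack: [29, 8]
BINARY_OP + → 29 + 8 = 37. Stack: [37]
STORE_FAST y → y=37. Stack: []
LOAD_FAST_LOAD_FAST y,y → push 37,37. Stack: [37, 37]
BINARY_OP * → 37 * 37 = 1369. Stack: [1369]
STORE_FAST y → y=1369. Stack: []
LOAD_FAST_LOAD_FAST y,a → push 1369,29. Stack: [1369, 29]
BINARY_OP % → 1369 % 29 = 6. Stack: [6]
LOAD_CONST → push 4. Stack: [6, 4]
BINARY_OP << → 6 << 4 = 96. Stack: [96]
STORE_FAST y → y=96. Stack: []
LOAD_CONST → push 3. Stack: [3]
LOAD_FAST a → push 29. Stack: [3, 29]
BINARY_OP + → 3 + 29 = 32. Stack: [32]
LOAD_CONST → push 8. Stack: [32, 8]
BINARY_OP - → 32 - 8 = 24. Stack: [24]
STORE_FAST r → r=24. Stack: []
LOAD_CONST → push 6. Stack: [6]
LOAD_FAST y → push 96. Stack: [6, 96]
BINARY_OP + → 6 + 96 = 102. Stack: [102]
LOAD_CONST → push 2. Stack: [102, 2]
BINARY_OP - → 102 - 2 = 100. Stack: [100]
STORE_FAST t → t=100. Stack: []
LOAD_CONST → push 3. Stack: [3]
LOAD_FAST a → push 29. Stack: [3, 29]
BINARY_OP * → 3 * 29 = 87. Stack: [87]
LOAD_CONST → push 12. Stack: [87, 12]
BINARY_OP + → 87 + 12 = 99. Stack: [99]
STORE_FAST q → q=99. Stack: []
LOAD_FAST q → push 99. Stack: [99]
RETURN_VALUE → return 99.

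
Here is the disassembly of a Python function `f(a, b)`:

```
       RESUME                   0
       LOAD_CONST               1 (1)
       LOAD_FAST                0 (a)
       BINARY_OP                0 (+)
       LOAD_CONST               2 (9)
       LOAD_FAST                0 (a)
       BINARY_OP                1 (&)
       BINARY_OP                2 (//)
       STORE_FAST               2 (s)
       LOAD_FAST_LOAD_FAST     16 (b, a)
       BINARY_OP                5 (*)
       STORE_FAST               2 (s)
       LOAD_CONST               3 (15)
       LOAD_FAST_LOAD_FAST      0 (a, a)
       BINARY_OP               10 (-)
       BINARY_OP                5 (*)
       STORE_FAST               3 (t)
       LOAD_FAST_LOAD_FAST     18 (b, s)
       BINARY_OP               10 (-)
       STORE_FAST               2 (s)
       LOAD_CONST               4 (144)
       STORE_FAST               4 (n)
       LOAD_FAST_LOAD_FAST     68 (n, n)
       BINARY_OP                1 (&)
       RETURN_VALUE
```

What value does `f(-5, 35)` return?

LOAD_CONST → push 1. Stack: [1]
LOAD_FAST a → push -5. Stack: [1, -5]
BINARY_OP + → 1 + -5 = -4. Stack: [-4]
LOAD_CONST → push 9. Stack: [-4, 9]
LOAD_FAST a → push -5. Stack: [-4, 9, -5]
BINARY_OP & → 9 & -5 = 9. Stack: [-4, 9]
BINARY_OP // → -4 // 9 = -1. Stack: [-1]
STORE_FAST s → s=-1. Stack: []
LOAD_FAST_LOAD_FAST b,a → push 35,-5. Stack: [35, -5]
BINARY_OP * → 35 * -5 = -175. Stack: [-175]
STORE_FAST s → s=-175. Stack: []
LOAD_CONST → push 15. Stack: [15]
LOAD_FAST_LOAD_FAST a,a → push -5,-5. Stack: [15, -5, -5]
BINARY_OP - → -5 - -5 = 0. Stack: [15, 0]
BINARY_OP * → 15 * 0 = 0. Stack: [0]
STORE_FAST t → t=0. Stack: []
LOAD_FAST_LOAD_FAST b,s → push 35,-175. Stack: [35, -175]
BINARY_OP - → 35 - -175 = 210. Stack: [210]
STORE_FAST s → s=210. Stack: []
LOAD_CONST → push 144. Stack: [144]
STORE_FAST n → n=144. Stack: []
LOAD_FAST_LOAD_FAST n,n → push 144,144. Stack: [144, 144]
BINARY_OP & → 144 & 144 = 144. Stack: [144]
RETURN_VALUE → return 144.

144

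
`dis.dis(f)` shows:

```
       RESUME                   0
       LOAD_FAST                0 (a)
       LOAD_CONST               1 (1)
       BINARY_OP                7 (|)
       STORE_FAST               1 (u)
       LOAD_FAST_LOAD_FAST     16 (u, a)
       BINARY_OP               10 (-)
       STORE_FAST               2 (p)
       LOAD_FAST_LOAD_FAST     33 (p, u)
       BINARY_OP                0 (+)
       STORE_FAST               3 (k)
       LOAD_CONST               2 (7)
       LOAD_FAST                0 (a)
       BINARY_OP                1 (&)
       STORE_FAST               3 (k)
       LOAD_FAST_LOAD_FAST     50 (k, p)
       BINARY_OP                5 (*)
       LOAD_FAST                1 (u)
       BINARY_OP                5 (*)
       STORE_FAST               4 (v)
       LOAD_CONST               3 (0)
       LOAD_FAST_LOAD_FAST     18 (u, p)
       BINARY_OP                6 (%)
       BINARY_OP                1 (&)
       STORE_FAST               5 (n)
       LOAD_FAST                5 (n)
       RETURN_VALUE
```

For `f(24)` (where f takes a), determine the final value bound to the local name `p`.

LOAD_FAST a → push 24. Stack: [24]
LOAD_CONST → push 1. Stack: [24, 1]
BINARY_OP | → 24 | 1 = 25. Stack: [25]
STORE_FAST u → u=25. Stack: []
LOAD_FAST_LOAD_FAST u,a → push 25,24. Stack: [25, 24]
BINARY_OP - → 25 - 24 = 1. Stack: [1]
STORE_FAST p → p=1. Stack: []
LOAD_FAST_LOAD_FAST p,u → push 1,25. Stack: [1, 25]
BINARY_OP + → 1 + 25 = 26. Stack: [26]
STORE_FAST k → k=26. Stack: []
LOAD_CONST → push 7. Stack: [7]
LOAD_FAST a → push 24. Stack: [7, 24]
BINARY_OP & → 7 & 24 = 0. Stack: [0]
STORE_FAST k → k=0. Stack: []
LOAD_FAST_LOAD_FAST k,p → push 0,1. Stack: [0, 1]
BINARY_OP * → 0 * 1 = 0. Stack: [0]
LOAD_FAST u → push 25. Stack: [0, 25]
BINARY_OP * → 0 * 25 = 0. Stack: [0]
STORE_FAST v → v=0. Stack: []
LOAD_CONST → push 0. Stack: [0]
LOAD_FAST_LOAD_FAST u,p → push 25,1. Stack: [0, 25, 1]
BINARY_OP % → 25 % 1 = 0. Stack: [0, 0]
BINARY_OP & → 0 & 0 = 0. Stack: [0]
STORE_FAST n → n=0. Stack: []
LOAD_FAST n → push 0. Stack: [0]
RETURN_VALUE → return 0.

1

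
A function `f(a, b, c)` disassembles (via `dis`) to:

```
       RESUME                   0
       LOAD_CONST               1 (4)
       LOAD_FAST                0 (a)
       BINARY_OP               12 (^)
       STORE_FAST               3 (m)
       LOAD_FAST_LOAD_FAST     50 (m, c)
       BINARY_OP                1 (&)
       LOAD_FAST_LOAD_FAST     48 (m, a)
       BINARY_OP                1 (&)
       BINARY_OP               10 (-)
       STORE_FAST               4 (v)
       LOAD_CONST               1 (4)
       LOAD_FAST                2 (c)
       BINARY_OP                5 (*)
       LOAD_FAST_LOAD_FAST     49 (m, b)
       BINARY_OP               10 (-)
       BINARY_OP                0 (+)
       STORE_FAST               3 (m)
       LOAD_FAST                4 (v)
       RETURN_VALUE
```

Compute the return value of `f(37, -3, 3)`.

-32

LOAD_CONST → push 4. Stack: [4]
LOAD_FAST a → push 37. Stack: [4, 37]
BINARY_OP ^ → 4 ^ 37 = 33. Stack: [33]
STORE_FAST m → m=33. Stack: []
LOAD_FAST_LOAD_FAST m,c → push 33,3. Stack: [33, 3]
BINARY_OP & → 33 & 3 = 1. Stack: [1]
LOAD_FAST_LOAD_FAST m,a → push 33,37. Stack: [1, 33, 37]
BINARY_OP & → 33 & 37 = 33. Stack: [1, 33]
BINARY_OP - → 1 - 33 = -32. Stack: [-32]
STORE_FAST v → v=-32. Stack: []
LOAD_CONST → push 4. Stack: [4]
LOAD_FAST c → push 3. Stack: [4, 3]
BINARY_OP * → 4 * 3 = 12. Stack: [12]
LOAD_FAST_LOAD_FAST m,b → push 33,-3. Stack: [12, 33, -3]
BINARY_OP - → 33 - -3 = 36. Stack: [12, 36]
BINARY_OP + → 12 + 36 = 48. Stack: [48]
STORE_FAST m → m=48. Stack: []
LOAD_FAST v → push -32. Stack: [-32]
RETURN_VALUE → return -32.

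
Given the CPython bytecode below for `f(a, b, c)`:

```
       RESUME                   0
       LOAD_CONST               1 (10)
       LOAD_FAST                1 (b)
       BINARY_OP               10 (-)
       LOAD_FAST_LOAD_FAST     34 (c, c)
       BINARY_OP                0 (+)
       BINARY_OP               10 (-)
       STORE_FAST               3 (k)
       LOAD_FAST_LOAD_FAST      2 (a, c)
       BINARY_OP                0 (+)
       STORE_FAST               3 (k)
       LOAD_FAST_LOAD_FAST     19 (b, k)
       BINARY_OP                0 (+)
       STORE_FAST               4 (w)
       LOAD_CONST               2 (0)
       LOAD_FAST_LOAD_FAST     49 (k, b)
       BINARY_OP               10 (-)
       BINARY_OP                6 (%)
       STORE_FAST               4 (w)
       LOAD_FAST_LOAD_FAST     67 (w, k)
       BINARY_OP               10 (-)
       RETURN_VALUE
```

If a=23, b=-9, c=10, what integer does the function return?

LOAD_CONST → push 10. Stack: [10]
LOAD_FAST b → push -9. Stack: [10, -9]
BINARY_OP - → 10 - -9 = 19. Stack: [19]
LOAD_FAST_LOAD_FAST c,c → push 10,10. Stack: [19, 10, 10]
BINARY_OP + → 10 + 10 = 20. Stack: [19, 20]
BINARY_OP - → 19 - 20 = -1. Stack: [-1]
STORE_FAST k → k=-1. Stack: []
LOAD_FAST_LOAD_FAST a,c → push 23,10. Stack: [23, 10]
BINARY_OP + → 23 + 10 = 33. Stack: [33]
STORE_FAST k → k=33. Stack: []
LOAD_FAST_LOAD_FAST b,k → push -9,33. Stack: [-9, 33]
BINARY_OP + → -9 + 33 = 24. Stack: [24]
STORE_FAST w → w=24. Stack: []
LOAD_CONST → push 0. Stack: [0]
LOAD_FAST_LOAD_FAST k,b → push 33,-9. Stack: [0, 33, -9]
BINARY_OP - → 33 - -9 = 42. Stack: [0, 42]
BINARY_OP % → 0 % 42 = 0. Stack: [0]
STORE_FAST w → w=0. Stack: []
LOAD_FAST_LOAD_FAST w,k → push 0,33. Stack: [0, 33]
BINARY_OP - → 0 - 33 = -33. Stack: [-33]
RETURN_VALUE → return -33.

-33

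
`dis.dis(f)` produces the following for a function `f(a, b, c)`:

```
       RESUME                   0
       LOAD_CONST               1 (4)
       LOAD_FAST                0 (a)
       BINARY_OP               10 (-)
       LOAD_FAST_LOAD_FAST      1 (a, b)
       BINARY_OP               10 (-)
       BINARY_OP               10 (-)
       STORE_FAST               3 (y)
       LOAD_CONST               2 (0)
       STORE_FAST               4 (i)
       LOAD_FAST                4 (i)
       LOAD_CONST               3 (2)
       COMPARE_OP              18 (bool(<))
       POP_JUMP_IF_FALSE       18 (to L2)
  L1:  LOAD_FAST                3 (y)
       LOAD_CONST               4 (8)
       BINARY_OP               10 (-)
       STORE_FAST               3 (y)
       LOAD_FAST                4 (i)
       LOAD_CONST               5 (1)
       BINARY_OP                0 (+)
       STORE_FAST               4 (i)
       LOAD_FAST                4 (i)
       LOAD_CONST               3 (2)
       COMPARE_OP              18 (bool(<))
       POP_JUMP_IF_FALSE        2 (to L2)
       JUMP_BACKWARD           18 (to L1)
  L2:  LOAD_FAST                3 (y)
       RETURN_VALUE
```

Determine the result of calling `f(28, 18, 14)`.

-50

LOAD_CONST → push 4. Stack: [4]
LOAD_FAST a → push 28. Stack: [4, 28]
BINARY_OP - → 4 - 28 = -24. Stack: [-24]
LOAD_FAST_LOAD_FAST a,b → push 28,18. Stack: [-24, 28, 18]
BINARY_OP - → 28 - 18 = 10. Stack: [-24, 10]
BINARY_OP - → -24 - 10 = -34. Stack: [-34]
STORE_FAST y → y=-34. Stack: []
LOAD_CONST → push 0. Stack: [0]
STORE_FAST i → i=0. Stack: []
LOAD_FAST i → push 0. Stack: [0]
LOAD_CONST → push 2. Stack: [0, 2]
COMPARE_OP bool(<) → 0 vs 2 = True. Stack: [True]
POP_JUMP_IF_FALSE → pop True; no jump. Stack: []
LOAD_FAST y → push -34. Stack: [-34]
LOAD_CONST → push 8. Stack: [-34, 8]
BINARY_OP - → -34 - 8 = -42. Stack: [-42]
STORE_FAST y → y=-42. Stack: []
LOAD_FAST i → push 0. Stack: [0]
LOAD_CONST → push 1. Stack: [0, 1]
BINARY_OP + → 0 + 1 = 1. Stack: [1]
STORE_FAST i → i=1. Stack: []
LOAD_FAST i → push 1. Stack: [1]
LOAD_CONST → push 2. Stack: [1, 2]
COMPARE_OP bool(<) → 1 vs 2 = True. Stack: [True]
POP_JUMP_IF_FALSE → pop True; no jump. Stack: []
LOAD_FAST y → push -42. Stack: [-42]
LOAD_CONST → push 8. Stack: [-42, 8]
BINARY_OP - → -42 - 8 = -50. Stack: [-50]
STORE_FAST y → y=-50. Stack: []
LOAD_FAST i → push 1. Stack: [1]
LOAD_CONST → push 1. Stack: [1, 1]
BINARY_OP + → 1 + 1 = 2. Stack: [2]
STORE_FAST i → i=2. Stack: []
LOAD_FAST i → push 2. Stack: [2]
LOAD_CONST → push 2. Stack: [2, 2]
COMPARE_OP bool(<) → 2 vs 2 = False. Stack: [False]
POP_JUMP_IF_FALSE → pop False; jump. Stack: []
LOAD_FAST y → push -50. Stack: [-50]
RETURN_VALUE → return -50.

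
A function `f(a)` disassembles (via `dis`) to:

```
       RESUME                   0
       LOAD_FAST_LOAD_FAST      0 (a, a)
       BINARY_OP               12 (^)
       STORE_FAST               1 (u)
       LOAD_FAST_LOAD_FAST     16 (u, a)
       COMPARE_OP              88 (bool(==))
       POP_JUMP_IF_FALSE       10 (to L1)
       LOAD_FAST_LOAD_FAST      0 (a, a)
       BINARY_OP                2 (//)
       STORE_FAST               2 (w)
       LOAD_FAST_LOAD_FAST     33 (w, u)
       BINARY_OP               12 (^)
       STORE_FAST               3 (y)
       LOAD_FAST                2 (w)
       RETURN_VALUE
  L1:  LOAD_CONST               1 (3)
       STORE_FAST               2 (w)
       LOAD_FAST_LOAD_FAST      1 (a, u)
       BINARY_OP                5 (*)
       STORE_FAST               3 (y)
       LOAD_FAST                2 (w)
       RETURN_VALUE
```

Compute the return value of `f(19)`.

3

LOAD_FAST_LOAD_FAST a,a → push 19,19. Stack: [19, 19]
BINARY_OP ^ → 19 ^ 19 = 0. Stack: [0]
STORE_FAST u → u=0. Stack: []
LOAD_FAST_LOAD_FAST u,a → push 0,19. Stack: [0, 19]
COMPARE_OP bool(==) → 0 vs 19 = False. Stack: [False]
POP_JUMP_IF_FALSE → pop False; jump. Stack: []
LOAD_CONST → push 3. Stack: [3]
STORE_FAST w → w=3. Stack: []
LOAD_FAST_LOAD_FAST a,u → push 19,0. Stack: [19, 0]
BINARY_OP * → 19 * 0 = 0. Stack: [0]
STORE_FAST y → y=0. Stack: []
LOAD_FAST w → push 3. Stack: [3]
RETURN_VALUE → return 3.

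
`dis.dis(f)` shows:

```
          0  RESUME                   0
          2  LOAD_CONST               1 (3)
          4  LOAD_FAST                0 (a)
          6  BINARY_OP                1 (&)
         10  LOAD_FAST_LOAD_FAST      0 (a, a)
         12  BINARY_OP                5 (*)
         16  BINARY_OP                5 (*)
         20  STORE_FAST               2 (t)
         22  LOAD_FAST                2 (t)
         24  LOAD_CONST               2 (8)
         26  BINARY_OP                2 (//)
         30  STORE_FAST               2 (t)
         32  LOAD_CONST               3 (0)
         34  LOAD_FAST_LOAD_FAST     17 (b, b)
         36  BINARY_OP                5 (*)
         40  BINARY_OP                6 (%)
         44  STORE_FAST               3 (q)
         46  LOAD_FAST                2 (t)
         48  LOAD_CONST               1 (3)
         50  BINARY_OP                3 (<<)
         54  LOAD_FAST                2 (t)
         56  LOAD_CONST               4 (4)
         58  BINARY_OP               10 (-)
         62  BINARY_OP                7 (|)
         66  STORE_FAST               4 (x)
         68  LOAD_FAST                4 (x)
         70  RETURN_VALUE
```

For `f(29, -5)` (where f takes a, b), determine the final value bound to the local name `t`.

LOAD_CONST → push 3. Stack: [3]
LOAD_FAST a → push 29. Stack: [3, 29]
BINARY_OP & → 3 & 29 = 1. Stack: [1]
LOAD_FAST_LOAD_FAST a,a → push 29,29. Stack: [1, 29, 29]
BINARY_OP * → 29 * 29 = 841. Stack: [1, 841]
BINARY_OP * → 1 * 841 = 841. Stack: [841]
STORE_FAST t → t=841. Stack: []
LOAD_FAST t → push 841. Stack: [841]
LOAD_CONST → push 8. Stack: [841, 8]
BINARY_OP // → 841 // 8 = 105. Stack: [105]
STORE_FAST t → t=105. Stack: []
LOAD_CONST → push 0. Stack: [0]
LOAD_FAST_LOAD_FAST b,b → push -5,-5. Stack: [0, -5, -5]
BINARY_OP * → -5 * -5 = 25. Stack: [0, 25]
BINARY_OP % → 0 % 25 = 0. Stack: [0]
STORE_FAST q → q=0. Stack: []
LOAD_FAST t → push 105. Stack: [105]
LOAD_CONST → push 3. Stack: [105, 3]
BINARY_OP << → 105 << 3 = 840. Stack: [840]
LOAD_FAST t → push 105. Stack: [840, 105]
LOAD_CONST → push 4. Stack: [840, 105, 4]
BINARY_OP - → 105 - 4 = 101. Stack: [840, 101]
BINARY_OP | → 840 | 101 = 877. Stack: [877]
STORE_FAST x → x=877. Stack: []
LOAD_FAST x → push 877. Stack: [877]
RETURN_VALUE → return 877.

105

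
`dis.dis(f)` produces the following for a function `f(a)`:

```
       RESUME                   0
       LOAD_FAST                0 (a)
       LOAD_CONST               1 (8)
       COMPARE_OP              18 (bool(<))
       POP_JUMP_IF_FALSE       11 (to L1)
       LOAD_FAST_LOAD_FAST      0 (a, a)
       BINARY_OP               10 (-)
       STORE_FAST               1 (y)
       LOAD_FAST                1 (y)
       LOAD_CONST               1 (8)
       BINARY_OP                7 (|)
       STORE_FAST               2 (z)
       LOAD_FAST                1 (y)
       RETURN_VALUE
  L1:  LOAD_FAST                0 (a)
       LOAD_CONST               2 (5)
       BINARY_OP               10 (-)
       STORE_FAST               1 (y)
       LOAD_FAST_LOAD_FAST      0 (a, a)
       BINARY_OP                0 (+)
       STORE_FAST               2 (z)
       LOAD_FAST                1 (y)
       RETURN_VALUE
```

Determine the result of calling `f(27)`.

LOAD_FAST a → push 27. Stack: [27]
LOAD_CONST → push 8. Stack: [27, 8]
COMPARE_OP bool(<) → 27 vs 8 = False. Stack: [False]
POP_JUMP_IF_FALSE → pop False; jump. Stack: []
LOAD_FAST a → push 27. Stack: [27]
LOAD_CONST → push 5. Stack: [27, 5]
BINARY_OP - → 27 - 5 = 22. Stack: [22]
STORE_FAST y → y=22. Stack: []
LOAD_FAST_LOAD_FAST a,a → push 27,27. Stack: [27, 27]
BINARY_OP + → 27 + 27 = 54. Stack: [54]
STORE_FAST z → z=54. Stack: []
LOAD_FAST y → push 22. Stack: [22]
RETURN_VALUE → return 22.

22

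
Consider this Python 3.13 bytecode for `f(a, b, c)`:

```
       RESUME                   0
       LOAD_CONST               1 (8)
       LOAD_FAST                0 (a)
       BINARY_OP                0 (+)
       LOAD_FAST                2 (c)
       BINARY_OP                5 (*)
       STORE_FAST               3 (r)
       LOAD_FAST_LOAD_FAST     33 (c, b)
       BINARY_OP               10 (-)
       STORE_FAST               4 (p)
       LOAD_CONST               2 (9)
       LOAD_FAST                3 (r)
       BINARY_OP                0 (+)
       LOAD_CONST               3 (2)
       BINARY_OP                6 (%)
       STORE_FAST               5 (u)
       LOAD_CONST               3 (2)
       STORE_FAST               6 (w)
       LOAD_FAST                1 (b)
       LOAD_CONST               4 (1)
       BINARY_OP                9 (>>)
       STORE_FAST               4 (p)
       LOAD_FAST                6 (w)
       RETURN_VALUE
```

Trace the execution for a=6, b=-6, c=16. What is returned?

2

LOAD_CONST → push 8. Stack: [8]
LOAD_FAST a → push 6. Stack: [8, 6]
BINARY_OP + → 8 + 6 = 14. Stack: [14]
LOAD_FAST c → push 16. Stack: [14, 16]
BINARY_OP * → 14 * 16 = 224. Stack: [224]
STORE_FAST r → r=224. Stack: []
LOAD_FAST_LOAD_FAST c,b → push 16,-6. Stack: [16, -6]
BINARY_OP - → 16 - -6 = 22. Stack: [22]
STORE_FAST p → p=22. Stack: []
LOAD_CONST → push 9. Stack: [9]
LOAD_FAST r → push 224. Stack: [9, 224]
BINARY_OP + → 9 + 224 = 233. Stack: [233]
LOAD_CONST → push 2. Stack: [233, 2]
BINARY_OP % → 233 % 2 = 1. Stack: [1]
STORE_FAST u → u=1. Stack: []
LOAD_CONST → push 2. Stack: [2]
STORE_FAST w → w=2. Stack: []
LOAD_FAST b → push -6. Stack: [-6]
LOAD_CONST → push 1. Stack: [-6, 1]
BINARY_OP >> → -6 >> 1 = -3. Stack: [-3]
STORE_FAST p → p=-3. Stack: []
LOAD_FAST w → push 2. Stack: [2]
RETURN_VALUE → return 2.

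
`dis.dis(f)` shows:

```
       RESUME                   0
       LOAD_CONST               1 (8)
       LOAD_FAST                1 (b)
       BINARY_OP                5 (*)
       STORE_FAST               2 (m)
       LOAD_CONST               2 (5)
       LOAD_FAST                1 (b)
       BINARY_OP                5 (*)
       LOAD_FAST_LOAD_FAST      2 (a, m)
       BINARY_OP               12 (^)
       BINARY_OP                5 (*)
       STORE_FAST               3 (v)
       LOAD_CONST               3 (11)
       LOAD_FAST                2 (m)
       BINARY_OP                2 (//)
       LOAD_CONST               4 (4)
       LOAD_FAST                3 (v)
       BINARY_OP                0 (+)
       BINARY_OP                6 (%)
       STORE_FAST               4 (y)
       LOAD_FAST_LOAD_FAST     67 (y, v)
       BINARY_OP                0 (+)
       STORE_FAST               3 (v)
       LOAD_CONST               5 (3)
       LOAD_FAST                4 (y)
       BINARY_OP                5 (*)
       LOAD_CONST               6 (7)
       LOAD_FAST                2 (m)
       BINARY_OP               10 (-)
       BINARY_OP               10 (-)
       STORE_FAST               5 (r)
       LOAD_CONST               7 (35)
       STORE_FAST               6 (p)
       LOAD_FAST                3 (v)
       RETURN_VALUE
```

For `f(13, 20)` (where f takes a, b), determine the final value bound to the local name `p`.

35

LOAD_CONST → push 8. Stack: [8]
LOAD_FAST b → push 20. Stack: [8, 20]
BINARY_OP * → 8 * 20 = 160. Stack: [160]
STORE_FAST m → m=160. Stack: []
LOAD_CONST → push 5. Stack: [5]
LOAD_FAST b → push 20. Stack: [5, 20]
BINARY_OP * → 5 * 20 = 100. Stack: [100]
LOAD_FAST_LOAD_FAST a,m → push 13,160. Stack: [100, 13, 160]
BINARY_OP ^ → 13 ^ 160 = 173. Stack: [100, 173]
BINARY_OP * → 100 * 173 = 17300. Stack: [17300]
STORE_FAST v → v=17300. Stack: []
LOAD_CONST → push 11. Stack: [11]
LOAD_FAST m → push 160. Stack: [11, 160]
BINARY_OP // → 11 // 160 = 0. Stack: [0]
LOAD_CONST → push 4. Stack: [0, 4]
LOAD_FAST v → push 17300. Stack: [0, 4, 17300]
BINARY_OP + → 4 + 17300 = 17304. Stack: [0, 17304]
BINARY_OP % → 0 % 17304 = 0. Stack: [0]
STORE_FAST y → y=0. Stack: []
LOAD_FAST_LOAD_FAST y,v → push 0,17300. Stack: [0, 17300]
BINARY_OP + → 0 + 17300 = 17300. Stack: [17300]
STORE_FAST v → v=17300. Stack: []
LOAD_CONST → push 3. Stack: [3]
LOAD_FAST y → push 0. Stack: [3, 0]
BINARY_OP * → 3 * 0 = 0. Stack: [0]
LOAD_CONST → push 7. Stack: [0, 7]
LOAD_FAST m → push 160. Stack: [0, 7, 160]
BINARY_OP - → 7 - 160 = -153. Stack: [0, -153]
BINARY_OP - → 0 - -153 = 153. Stack: [153]
STORE_FAST r → r=153. Stack: []
LOAD_CONST → push 35. Stack: [35]
STORE_FAST p → p=35. Stack: []
LOAD_FAST v → push 17300. Stack: [17300]
RETURN_VALUE → return 17300.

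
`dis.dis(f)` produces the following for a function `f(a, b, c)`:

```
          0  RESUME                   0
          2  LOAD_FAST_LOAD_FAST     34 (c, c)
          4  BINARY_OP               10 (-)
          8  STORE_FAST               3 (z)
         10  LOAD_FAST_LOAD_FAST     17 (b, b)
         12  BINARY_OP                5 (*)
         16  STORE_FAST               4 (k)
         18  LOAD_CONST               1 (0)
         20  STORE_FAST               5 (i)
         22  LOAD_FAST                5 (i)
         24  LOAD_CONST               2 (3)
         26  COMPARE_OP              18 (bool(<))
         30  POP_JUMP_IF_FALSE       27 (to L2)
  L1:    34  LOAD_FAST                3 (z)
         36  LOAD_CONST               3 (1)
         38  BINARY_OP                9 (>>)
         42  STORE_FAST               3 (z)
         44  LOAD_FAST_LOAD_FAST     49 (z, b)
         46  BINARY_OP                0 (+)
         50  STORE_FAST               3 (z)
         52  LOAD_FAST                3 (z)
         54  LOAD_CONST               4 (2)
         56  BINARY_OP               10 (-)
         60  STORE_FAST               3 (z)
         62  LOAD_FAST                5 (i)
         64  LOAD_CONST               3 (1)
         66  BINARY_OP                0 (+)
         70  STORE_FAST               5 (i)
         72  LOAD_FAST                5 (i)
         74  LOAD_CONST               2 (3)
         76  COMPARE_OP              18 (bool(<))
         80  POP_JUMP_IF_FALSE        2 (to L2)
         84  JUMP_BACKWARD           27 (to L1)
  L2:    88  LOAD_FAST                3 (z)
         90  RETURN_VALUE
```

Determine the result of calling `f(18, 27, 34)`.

43

LOAD_FAST_LOAD_FAST c,c → push 34,34
BINARY_OP - → 34 - 34 = 0
STORE_FAST z → z=0
LOAD_FAST_LOAD_FAST b,b → push 27,27
BINARY_OP * → 27 * 27 = 729
STORE_FAST k → k=729
LOAD_CONST → push 0
STORE_FAST i → i=0
LOAD_FAST i → push 0
LOAD_CONST → push 3
COMPARE_OP bool(<) → 0 vs 3 = True
POP_JUMP_IF_FALSE → pop True; no jump
LOAD_FAST z → push 0
LOAD_CONST → push 1
BINARY_OP >> → 0 >> 1 = 0
STORE_FAST z → z=0
LOAD_FAST_LOAD_FAST z,b → push 0,27
BINARY_OP + → 0 + 27 = 27
STORE_FAST z → z=27
LOAD_FAST z → push 27
LOAD_CONST → push 2
BINARY_OP - → 27 - 2 = 25
STORE_FAST z → z=25
LOAD_FAST i → push 0
LOAD_CONST → push 1
BINARY_OP + → 0 + 1 = 1
STORE_FAST i → i=1
LOAD_FAST i → push 1
LOAD_CONST → push 3
COMPARE_OP bool(<) → 1 vs 3 = True
POP_JUMP_IF_FALSE → pop True; no jump
LOAD_FAST z → push 25
LOAD_CONST → push 1
BINARY_OP >> → 25 >> 1 = 12
STORE_FAST z → z=12
LOAD_FAST_LOAD_FAST z,b → push 12,27
BINARY_OP + → 12 + 27 = 39
STORE_FAST z → z=39
LOAD_FAST z → push 39
LOAD_CONST → push 2
BINARY_OP - → 39 - 2 = 37
STORE_FAST z → z=37
LOAD_FAST i → push 1
LOAD_CONST → push 1
BINARY_OP + → 1 + 1 = 2
STORE_FAST i → i=2
LOAD_FAST i → push 2
LOAD_CONST → push 3
COMPARE_OP bool(<) → 2 vs 3 = True
POP_JUMP_IF_FALSE → pop True; no jump
LOAD_FAST z → push 37
LOAD_CONST → push 1
BINARY_OP >> → 37 >> 1 = 18
STORE_FAST z → z=18
LOAD_FAST_LOAD_FAST z,b → push 18,27
BINARY_OP + → 18 + 27 = 45
STORE_FAST z → z=45
LOAD_FAST z → push 45
LOAD_CONST → push 2
BINARY_OP - → 45 - 2 = 43
STORE_FAST z → z=43
LOAD_FAST i → push 2
LOAD_CONST → push 1
BINARY_OP + → 2 + 1 = 3
STORE_FAST i → i=3
LOAD_FAST i → push 3
LOAD_CONST → push 3
COMPARE_OP bool(<) → 3 vs 3 = False
POP_JUMP_IF_FALSE → pop False; jump
LOAD_FAST z → push 43
RETURN_VALUE → return 43.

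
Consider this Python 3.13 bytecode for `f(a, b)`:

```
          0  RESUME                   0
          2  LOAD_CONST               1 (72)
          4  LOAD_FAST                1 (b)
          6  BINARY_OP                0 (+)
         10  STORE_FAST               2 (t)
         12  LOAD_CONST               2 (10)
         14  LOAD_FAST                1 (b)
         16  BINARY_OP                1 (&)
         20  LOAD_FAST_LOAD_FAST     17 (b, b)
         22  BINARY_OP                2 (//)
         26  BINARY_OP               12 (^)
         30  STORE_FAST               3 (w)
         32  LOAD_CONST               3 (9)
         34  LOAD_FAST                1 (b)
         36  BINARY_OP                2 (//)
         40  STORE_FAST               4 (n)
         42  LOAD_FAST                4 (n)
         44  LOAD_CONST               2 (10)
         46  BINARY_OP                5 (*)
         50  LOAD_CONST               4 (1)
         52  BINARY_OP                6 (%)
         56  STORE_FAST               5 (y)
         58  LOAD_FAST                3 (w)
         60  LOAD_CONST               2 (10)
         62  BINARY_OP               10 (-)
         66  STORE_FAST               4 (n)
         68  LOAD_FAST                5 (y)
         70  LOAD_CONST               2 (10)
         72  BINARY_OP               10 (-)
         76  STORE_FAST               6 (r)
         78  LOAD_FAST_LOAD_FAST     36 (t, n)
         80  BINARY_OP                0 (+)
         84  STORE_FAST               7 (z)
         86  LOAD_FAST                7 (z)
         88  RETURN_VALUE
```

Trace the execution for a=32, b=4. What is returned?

67

LOAD_CONST → push 72. Stack: [72]
LOAD_FAST b → push 4. Stack: [72, 4]
BINARY_OP + → 72 + 4 = 76. Stack: [76]
STORE_FAST t → t=76. Stack: []
LOAD_CONST → push 10. Stack: [10]
LOAD_FAST b → push 4. Stack: [10, 4]
BINARY_OP & → 10 & 4 = 0. Stack: [0]
LOAD_FAST_LOAD_FAST b,b → push 4,4. Stack: [0, 4, 4]
BINARY_OP // → 4 // 4 = 1. Stack: [0, 1]
BINARY_OP ^ → 0 ^ 1 = 1. Stack: [1]
STORE_FAST w → w=1. Stack: []
LOAD_CONST → push 9. Stack: [9]
LOAD_FAST b → push 4. Stack: [9, 4]
BINARY_OP // → 9 // 4 = 2. Stack: [2]
STORE_FAST n → n=2. Stack: []
LOAD_FAST n → push 2. Stack: [2]
LOAD_CONST → push 10. Stack: [2, 10]
BINARY_OP * → 2 * 10 = 20. Stack: [20]
LOAD_CONST → push 1. Stack: [20, 1]
BINARY_OP % → 20 % 1 = 0. Stack: [0]
STORE_FAST y → y=0. Stack: []
LOAD_FAST w → push 1. Stack: [1]
LOAD_CONST → push 10. Stack: [1, 10]
BINARY_OP - → 1 - 10 = -9. Stack: [-9]
STORE_FAST n → n=-9. Stack: []
LOAD_FAST y → push 0. Stack: [0]
LOAD_CONST → push 10. Stack: [0, 10]
BINARY_OP - → 0 - 10 = -10. Stack: [-10]
STORE_FAST r → r=-10. Stack: []
LOAD_FAST_LOAD_FAST t,n → push 76,-9. Stack: [76, -9]
BINARY_OP + → 76 + -9 = 67. Stack: [67]
STORE_FAST z → z=67. Stack: []
LOAD_FAST z → push 67. Stack: [67]
RETURN_VALUE → return 67.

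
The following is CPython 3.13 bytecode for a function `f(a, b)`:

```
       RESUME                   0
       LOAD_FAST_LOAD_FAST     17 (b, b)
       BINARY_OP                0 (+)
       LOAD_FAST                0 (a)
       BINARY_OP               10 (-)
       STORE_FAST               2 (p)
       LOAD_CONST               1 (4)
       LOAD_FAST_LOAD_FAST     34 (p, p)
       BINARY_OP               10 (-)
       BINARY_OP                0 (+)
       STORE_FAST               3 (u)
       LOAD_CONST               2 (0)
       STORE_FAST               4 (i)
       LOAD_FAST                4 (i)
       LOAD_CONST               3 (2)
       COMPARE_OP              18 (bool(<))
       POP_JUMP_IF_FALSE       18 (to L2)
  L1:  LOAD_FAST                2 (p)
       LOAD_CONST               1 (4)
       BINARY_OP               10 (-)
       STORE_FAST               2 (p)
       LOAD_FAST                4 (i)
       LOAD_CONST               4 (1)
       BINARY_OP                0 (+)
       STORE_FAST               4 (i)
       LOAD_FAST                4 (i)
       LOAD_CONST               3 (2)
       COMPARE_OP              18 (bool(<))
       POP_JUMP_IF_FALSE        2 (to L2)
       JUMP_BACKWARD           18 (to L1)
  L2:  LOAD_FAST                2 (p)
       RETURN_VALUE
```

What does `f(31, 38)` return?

37

LOAD_FAST_LOAD_FAST b,b → push 38,38. Stack: [38, 38]
BINARY_OP + → 38 + 38 = 76. Stack: [76]
LOAD_FAST a → push 31. Stack: [76, 31]
BINARY_OP - → 76 - 31 = 45. Stack: [45]
STORE_FAST p → p=45. Stack: []
LOAD_CONST → push 4. Stack: [4]
LOAD_FAST_LOAD_FAST p,p → push 45,45. Stack: [4, 45, 45]
BINARY_OP - → 45 - 45 = 0. Stack: [4, 0]
BINARY_OP + → 4 + 0 = 4. Stack: [4]
STORE_FAST u → u=4. Stack: []
LOAD_CONST → push 0. Stack: [0]
STORE_FAST i → i=0. Stack: []
LOAD_FAST i → push 0. Stack: [0]
LOAD_CONST → push 2. Stack: [0, 2]
COMPARE_OP bool(<) → 0 vs 2 = True. Stack: [True]
POP_JUMP_IF_FALSE → pop True; no jump. Stack: []
LOAD_FAST p → push 45. Stack: [45]
LOAD_CONST → push 4. Stack: [45, 4]
BINARY_OP - → 45 - 4 = 41. Stack: [41]
STORE_FAST p → p=41. Stack: []
LOAD_FAST i → push 0. Stack: [0]
LOAD_CONST → push 1. Stack: [0, 1]
BINARY_OP + → 0 + 1 = 1. Stack: [1]
STORE_FAST i → i=1. Stack: []
LOAD_FAST i → push 1. Stack: [1]
LOAD_CONST → push 2. Stack: [1, 2]
COMPARE_OP bool(<) → 1 vs 2 = True. Stack: [True]
POP_JUMP_IF_FALSE → pop True; no jump. Stack: []
LOAD_FAST p → push 41. Stack: [41]
LOAD_CONST → push 4. Stack: [41, 4]
BINARY_OP - → 41 - 4 = 37. Stack: [37]
STORE_FAST p → p=37. Stack: []
LOAD_FAST i → push 1. Stack: [1]
LOAD_CONST → push 1. Stack: [1, 1]
BINARY_OP + → 1 + 1 = 2. Stack: [2]
STORE_FAST i → i=2. Stack: []
LOAD_FAST i → push 2. Stack: [2]
LOAD_CONST → push 2. Stack: [2, 2]
COMPARE_OP bool(<) → 2 vs 2 = False. Stack: [False]
POP_JUMP_IF_FALSE → pop False; jump. Stack: []
LOAD_FAST p → push 37. Stack: [37]
RETURN_VALUE → return 37.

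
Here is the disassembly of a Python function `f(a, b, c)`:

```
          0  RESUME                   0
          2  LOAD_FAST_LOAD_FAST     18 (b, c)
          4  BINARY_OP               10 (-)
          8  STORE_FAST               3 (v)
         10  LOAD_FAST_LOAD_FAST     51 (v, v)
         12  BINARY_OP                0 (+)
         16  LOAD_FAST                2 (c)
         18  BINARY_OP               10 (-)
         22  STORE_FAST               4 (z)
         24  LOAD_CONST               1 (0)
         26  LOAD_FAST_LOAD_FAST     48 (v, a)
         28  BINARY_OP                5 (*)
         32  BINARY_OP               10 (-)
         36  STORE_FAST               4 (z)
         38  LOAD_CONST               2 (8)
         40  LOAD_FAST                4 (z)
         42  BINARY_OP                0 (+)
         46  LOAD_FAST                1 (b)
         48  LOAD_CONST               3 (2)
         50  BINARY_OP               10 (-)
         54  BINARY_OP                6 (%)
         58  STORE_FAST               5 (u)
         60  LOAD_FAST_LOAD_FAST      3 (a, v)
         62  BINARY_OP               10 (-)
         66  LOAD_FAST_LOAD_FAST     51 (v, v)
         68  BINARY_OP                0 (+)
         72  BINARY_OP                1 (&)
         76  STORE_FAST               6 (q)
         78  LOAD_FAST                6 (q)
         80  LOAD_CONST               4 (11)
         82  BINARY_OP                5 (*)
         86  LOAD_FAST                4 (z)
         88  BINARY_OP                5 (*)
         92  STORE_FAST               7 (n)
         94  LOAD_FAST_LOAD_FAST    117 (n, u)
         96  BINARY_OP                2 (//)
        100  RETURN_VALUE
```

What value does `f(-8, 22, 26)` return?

LOAD_FAST_LOAD_FAST b,c → push 22,26. Stack: [22, 26]
BINARY_OP - → 22 - 26 = -4. Stack: [-4]
STORE_FAST v → v=-4. Stack: []
LOAD_FAST_LOAD_FAST v,v → push -4,-4. Stack: [-4, -4]
BINARY_OP + → -4 + -4 = -8. Stack: [-8]
LOAD_FAST c → push 26. Stack: [-8, 26]
BINARY_OP - → -8 - 26 = -34. Stack: [-34]
STORE_FAST z → z=-34. Stack: []
LOAD_CONST → push 0. Stack: [0]
LOAD_FAST_LOAD_FAST v,a → push -4,-8. Stack: [0, -4, -8]
BINARY_OP * → -4 * -8 = 32. Stack: [0, 32]
BINARY_OP - → 0 - 32 = -32. Stack: [-32]
STORE_FAST z → z=-32. Stack: []
LOAD_CONST → push 8. Stack: [8]
LOAD_FAST z → push -32. Stack: [8, -32]
BINARY_OP + → 8 + -32 = -24. Stack: [-24]
LOAD_FAST b → push 22. Stack: [-24, 22]
LOAD_CONST → push 2. Stack: [-24, 22, 2]
BINARY_OP - → 22 - 2 = 20. Stack: [-24, 20]
BINARY_OP % → -24 % 20 = 16. Stack: [16]
STORE_FAST u → u=16. Stack: []
LOAD_FAST_LOAD_FAST a,v → push -8,-4. Stack: [-8, -4]
BINARY_OP - → -8 - -4 = -4. Stack: [-4]
LOAD_FAST_LOAD_FAST v,v → push -4,-4. Stack: [-4, -4, -4]
BINARY_OP + → -4 + -4 = -8. Stack: [-4, -8]
BINARY_OP & → -4 & -8 = -8. Stack: [-8]
STORE_FAST q → q=-8. Stack: []
LOAD_FAST q → push -8. Stack: [-8]
LOAD_CONST → push 11. Stack: [-8, 11]
BINARY_OP * → -8 * 11 = -88. Stack: [-88]
LOAD_FAST z → push -32. Stack: [-88, -32]
BINARY_OP * → -88 * -32 = 2816. Stack: [2816]
STORE_FAST n → n=2816. Stack: []
LOAD_FAST_LOAD_FAST n,u → push 2816,16. Stack: [2816, 16]
BINARY_OP // → 2816 // 16 = 176. Stack: [176]
RETURN_VALUE → return 176.

176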